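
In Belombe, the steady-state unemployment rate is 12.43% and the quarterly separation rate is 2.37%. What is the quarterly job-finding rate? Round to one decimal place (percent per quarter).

Job-finding rate ≈ 16.7% per quarter.

From u* = s/(s+f): f = s·(1−u)/u.
f = 2.37 × (1 − 0.1243) / 0.1243 = 2.0754 / 0.1243 ≈ 16.7% per quarter.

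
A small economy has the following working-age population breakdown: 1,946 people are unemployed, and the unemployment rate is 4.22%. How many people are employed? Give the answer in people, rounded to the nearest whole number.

Labor force = U / u = 1,946 / 0.0422 ≈ 46,114.
Employed = labor force − unemployed = 46,114 − 1,946 = 44,168.

About 44,168 are employed.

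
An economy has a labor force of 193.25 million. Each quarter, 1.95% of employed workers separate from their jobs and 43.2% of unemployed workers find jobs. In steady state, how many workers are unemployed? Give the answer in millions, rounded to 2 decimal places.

About 8.35 million are unemployed in steady state.

Steady-state unemployment rate u* = s/(s+f) = 1.95/(1.95+43.2) = 0.043189.
Unemployed = u* × labor force = 0.043189 × 193.25 ≈ 8.35 million.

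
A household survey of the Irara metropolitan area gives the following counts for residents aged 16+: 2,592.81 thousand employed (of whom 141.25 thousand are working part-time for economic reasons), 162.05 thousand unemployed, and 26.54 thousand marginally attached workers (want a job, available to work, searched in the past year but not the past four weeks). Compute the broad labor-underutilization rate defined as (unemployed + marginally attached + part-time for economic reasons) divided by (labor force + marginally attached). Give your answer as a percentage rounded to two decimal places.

Broad underutilization rate ≈ 11.86%.

Labor force = 2,592.81 + 162.05 = 2,754.86 thousand.
Numerator = 162.05 + 26.54 + 141.25 = 329.84 thousand.
Denominator = 2,754.86 + 26.54 = 2,781.40 thousand.
Broad rate = 329.84 / 2,781.40 = 11.86%.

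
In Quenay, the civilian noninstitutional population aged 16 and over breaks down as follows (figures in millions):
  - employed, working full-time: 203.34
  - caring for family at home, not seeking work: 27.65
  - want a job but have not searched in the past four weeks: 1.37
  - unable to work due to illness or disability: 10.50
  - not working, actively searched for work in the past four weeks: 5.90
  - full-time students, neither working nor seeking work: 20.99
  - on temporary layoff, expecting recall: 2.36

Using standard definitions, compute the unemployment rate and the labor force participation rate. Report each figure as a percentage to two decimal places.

Unemployment rate ≈ 3.90%; labor force participation rate ≈ 77.76%.

Employed = 203.34 million.
Unemployed = 5.90 + 2.36 = 8.26 million (jobless and actively searching, or on temporary layoff).
Labor force = 203.34 + 8.26 = 211.60 million.
Not in labor force = 27.65 + 1.37 + 10.50 + 20.99 = 60.51 million (those not working and not actively searching are outside the labor force — including those who want a job but have given up searching).
Civilian working-age population = 211.60 + 60.51 = 272.11 million.
Unemployment rate = 8.26 / 211.60 = 3.90%.
Labor force participation rate = 211.60 / 272.11 = 77.76%.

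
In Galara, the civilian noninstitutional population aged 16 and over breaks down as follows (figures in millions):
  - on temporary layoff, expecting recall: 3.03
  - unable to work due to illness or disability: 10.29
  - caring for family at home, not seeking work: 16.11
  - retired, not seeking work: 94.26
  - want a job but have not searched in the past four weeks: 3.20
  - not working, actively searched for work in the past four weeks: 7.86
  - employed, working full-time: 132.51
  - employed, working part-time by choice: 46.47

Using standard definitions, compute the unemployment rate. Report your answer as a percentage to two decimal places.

Employed = 132.51 + 46.47 = 178.98 million.
Unemployed = 3.03 + 7.86 = 10.89 million (jobless and actively searching, or on temporary layoff).
Labor force = 178.98 + 10.89 = 189.87 million.
Unemployment rate = 10.89 / 189.87 = 5.74%.

Unemployment rate ≈ 5.74%.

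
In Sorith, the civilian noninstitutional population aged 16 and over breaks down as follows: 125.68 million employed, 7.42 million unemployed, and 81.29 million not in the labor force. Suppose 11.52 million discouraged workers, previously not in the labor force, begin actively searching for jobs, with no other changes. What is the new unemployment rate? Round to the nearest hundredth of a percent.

New unemployment rate ≈ 13.10%.

Initially, labor force = 125.68 + 7.42 = 133.10 million, so u = 7.42/133.10 = 5.57%.
After the change, unemployed and labor force both rise by 11.52 → E = 125.68, U = 18.94, labor force = 144.62 million.
New unemployment rate = 18.94 / 144.62 = 13.10%.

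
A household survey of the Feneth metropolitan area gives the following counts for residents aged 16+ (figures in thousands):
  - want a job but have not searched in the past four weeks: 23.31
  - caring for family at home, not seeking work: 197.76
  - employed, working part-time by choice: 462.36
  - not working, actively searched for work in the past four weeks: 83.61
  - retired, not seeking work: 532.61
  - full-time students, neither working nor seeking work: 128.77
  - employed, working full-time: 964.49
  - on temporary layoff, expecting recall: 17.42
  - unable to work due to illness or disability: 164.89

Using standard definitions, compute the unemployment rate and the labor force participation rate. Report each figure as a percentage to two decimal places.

Employed = 462.36 + 964.49 = 1,426.85 thousand.
Unemployed = 83.61 + 17.42 = 101.03 thousand (jobless and actively searching, or on temporary layoff).
Labor force = 1,426.85 + 101.03 = 1,527.88 thousand.
Not in labor force = 23.31 + 197.76 + 532.61 + 128.77 + 164.89 = 1,047.34 thousand (those not working and not actively searching are outside the labor force — including those who want a job but have given up searching).
Civilian working-age population = 1,527.88 + 1,047.34 = 2,575.22 thousand.
Unemployment rate = 101.03 / 1,527.88 = 6.61%.
Labor force participation rate = 1,527.88 / 2,575.22 = 59.33%.

Unemployment rate ≈ 6.61%; labor force participation rate ≈ 59.33%.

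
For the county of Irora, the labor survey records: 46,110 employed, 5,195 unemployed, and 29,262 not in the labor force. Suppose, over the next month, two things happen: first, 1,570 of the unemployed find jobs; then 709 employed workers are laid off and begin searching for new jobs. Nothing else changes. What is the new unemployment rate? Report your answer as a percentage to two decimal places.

Initially, labor force = 46,110 + 5,195 = 51,305, so u = 5,195/51,305 = 10.13%.
After the first change, unemployed falls and employed rises by 1,570; labor force unchanged → E = 47,680, U = 3,625, labor force = 51,305.
After the second change, employed falls and unemployed rises by 709; labor force unchanged → E = 46,971, U = 4,334, labor force = 51,305.
New unemployment rate = 4,334 / 51,305 = 8.45%.

New unemployment rate ≈ 8.45%.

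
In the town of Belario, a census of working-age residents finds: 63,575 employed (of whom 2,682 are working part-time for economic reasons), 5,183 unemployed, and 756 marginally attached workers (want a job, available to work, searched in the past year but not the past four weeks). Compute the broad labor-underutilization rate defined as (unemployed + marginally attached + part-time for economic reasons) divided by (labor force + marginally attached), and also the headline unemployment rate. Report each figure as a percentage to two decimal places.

Labor force = 63,575 + 5,183 = 68,758.
Numerator = 5,183 + 756 + 2,682 = 8,621.
Denominator = 68,758 + 756 = 69,514.
Broad rate = 8,621 / 69,514 = 12.40%.
Headline unemployment rate = 5,183 / 68,758 = 7.54%.

Broad underutilization rate ≈ 12.40%; headline unemployment rate ≈ 7.54%.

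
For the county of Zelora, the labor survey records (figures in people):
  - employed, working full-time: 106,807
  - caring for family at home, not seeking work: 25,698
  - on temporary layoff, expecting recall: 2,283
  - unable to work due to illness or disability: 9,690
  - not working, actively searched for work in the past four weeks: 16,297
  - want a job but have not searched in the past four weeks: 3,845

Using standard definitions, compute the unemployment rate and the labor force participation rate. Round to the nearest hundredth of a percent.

Unemployment rate ≈ 14.82%; labor force participation rate ≈ 76.17%.

Employed = 106,807.
Unemployed = 2,283 + 16,297 = 18,580 (jobless and actively searching, or on temporary layoff).
Labor force = 106,807 + 18,580 = 125,387.
Not in labor force = 25,698 + 9,690 + 3,845 = 39,233 (those not working and not actively searching are outside the labor force — including those who want a job but have given up searching).
Civilian working-age population = 125,387 + 39,233 = 164,620.
Unemployment rate = 18,580 / 125,387 = 14.82%.
Labor force participation rate = 125,387 / 164,620 = 76.17%.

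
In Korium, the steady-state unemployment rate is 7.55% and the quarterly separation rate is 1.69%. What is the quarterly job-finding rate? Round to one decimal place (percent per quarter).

Job-finding rate ≈ 20.7% per quarter.

From u* = s/(s+f): f = s·(1−u)/u.
f = 1.69 × (1 − 0.0755) / 0.0755 = 1.5624 / 0.0755 ≈ 20.7% per quarter.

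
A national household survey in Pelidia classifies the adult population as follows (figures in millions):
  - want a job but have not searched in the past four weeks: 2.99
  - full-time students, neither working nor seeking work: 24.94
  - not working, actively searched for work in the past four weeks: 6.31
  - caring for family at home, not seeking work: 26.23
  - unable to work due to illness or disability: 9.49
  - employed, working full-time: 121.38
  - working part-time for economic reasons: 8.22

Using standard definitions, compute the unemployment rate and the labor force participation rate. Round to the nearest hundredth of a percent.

Employed = 121.38 + 8.22 = 129.60 million (anyone who worked, including part-time for economic reasons, counts as employed).
Unemployed = 6.31 million.
Labor force = 129.60 + 6.31 = 135.91 million.
Not in labor force = 2.99 + 24.94 + 26.23 + 9.49 = 63.65 million (those not working and not actively searching are outside the labor force — including those who want a job but have given up searching).
Civilian working-age population = 135.91 + 63.65 = 199.56 million.
Unemployment rate = 6.31 / 135.91 = 4.64%.
Labor force participation rate = 135.91 / 199.56 = 68.10%.

Unemployment rate ≈ 4.64%; labor force participation rate ≈ 68.10%.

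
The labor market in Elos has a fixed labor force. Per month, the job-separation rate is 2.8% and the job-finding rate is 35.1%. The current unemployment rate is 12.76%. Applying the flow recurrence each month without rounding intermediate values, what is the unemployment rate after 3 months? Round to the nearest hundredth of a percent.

Unemployment rate after three months ≈ 8.67%.

With a fixed labor force, u_{t+1} = u_t + s·(1−u_t) − f·u_t = u_t·(1−s−f) + s.
Here 1−s−f = 0.621 and s = 0.028.
u_1 = 0.127600 × 0.621 + 0.028 = 0.107240.
u_2 = 0.107240 × 0.621 + 0.028 = 0.094596.
u_3 = 0.094596 × 0.621 + 0.028 = 0.086744.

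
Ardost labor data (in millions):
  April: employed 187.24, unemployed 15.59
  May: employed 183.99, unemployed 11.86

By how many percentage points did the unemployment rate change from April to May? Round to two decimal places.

April: labor force = 187.24 + 15.59 = 202.83; u = 15.59/202.83 = 7.69%.
May: labor force = 183.99 + 11.86 = 195.85; u = 11.86/195.85 = 6.06%.
Change = 6.06% − 7.69% = −1.63 pp.

The unemployment rate changed by −1.63 percentage points.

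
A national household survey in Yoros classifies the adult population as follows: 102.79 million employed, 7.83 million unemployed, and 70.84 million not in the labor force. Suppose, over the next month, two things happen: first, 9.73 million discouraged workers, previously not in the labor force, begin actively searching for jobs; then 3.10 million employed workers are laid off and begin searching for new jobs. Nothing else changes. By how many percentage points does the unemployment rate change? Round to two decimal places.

The unemployment rate changes by +10.09 percentage points.

Initially, labor force = 102.79 + 7.83 = 110.62 million, so u = 7.83/110.62 = 7.08%.
After the first change, unemployed and labor force both rise by 9.73 → E = 102.79, U = 17.56, labor force = 120.35 million.
After the second change, employed falls and unemployed rises by 3.10; labor force unchanged → E = 99.69, U = 20.66, labor force = 120.35 million.
New unemployment rate = 20.66 / 120.35 = 17.17%.
Change = 17.17% − 7.08% = +10.09 percentage points.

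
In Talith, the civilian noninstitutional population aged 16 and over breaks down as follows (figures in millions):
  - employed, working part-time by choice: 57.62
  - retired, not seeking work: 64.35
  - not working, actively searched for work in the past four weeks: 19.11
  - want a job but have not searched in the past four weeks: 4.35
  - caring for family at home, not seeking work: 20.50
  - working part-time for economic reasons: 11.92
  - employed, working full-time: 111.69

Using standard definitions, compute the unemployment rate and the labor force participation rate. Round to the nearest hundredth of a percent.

Employed = 57.62 + 11.92 + 111.69 = 181.23 million (anyone who worked, including part-time for economic reasons, counts as employed).
Unemployed = 19.11 million.
Labor force = 181.23 + 19.11 = 200.34 million.
Not in labor force = 64.35 + 4.35 + 20.50 = 89.20 million (those not working and not actively searching are outside the labor force — including those who want a job but have given up searching).
Civilian working-age population = 200.34 + 89.20 = 289.54 million.
Unemployment rate = 19.11 / 200.34 = 9.54%.
Labor force participation rate = 200.34 / 289.54 = 69.19%.

Unemployment rate ≈ 9.54%; labor force participation rate ≈ 69.19%.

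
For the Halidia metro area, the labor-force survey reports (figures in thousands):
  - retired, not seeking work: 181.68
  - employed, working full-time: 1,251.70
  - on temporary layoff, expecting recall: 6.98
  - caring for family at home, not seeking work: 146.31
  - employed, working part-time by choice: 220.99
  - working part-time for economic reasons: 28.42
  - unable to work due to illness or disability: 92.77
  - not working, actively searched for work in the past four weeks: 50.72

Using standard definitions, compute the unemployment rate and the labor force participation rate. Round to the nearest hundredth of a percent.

Employed = 1,251.70 + 220.99 + 28.42 = 1,501.11 thousand (anyone who worked, including part-time for economic reasons, counts as employed).
Unemployed = 6.98 + 50.72 = 57.70 thousand (jobless and actively searching, or on temporary layoff).
Labor force = 1,501.11 + 57.70 = 1,558.81 thousand.
Not in labor force = 181.68 + 146.31 + 92.77 = 420.76 thousand (those not working and not actively searching are outside the labor force).
Civilian working-age population = 1,558.81 + 420.76 = 1,979.57 thousand.
Unemployment rate = 57.70 / 1,558.81 = 3.70%.
Labor force participation rate = 1,558.81 / 1,979.57 = 78.74%.

Unemployment rate ≈ 3.70%; labor force participation rate ≈ 78.74%.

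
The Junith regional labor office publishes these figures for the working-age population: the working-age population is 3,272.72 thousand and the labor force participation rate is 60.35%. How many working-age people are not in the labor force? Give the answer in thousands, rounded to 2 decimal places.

Share not in the labor force = 1 − 0.6035 = 0.3965.
Not in labor force = 0.3965 × 3,272.72 ≈ 1,297.63 thousand.

About 1,297.63 thousand are not in the labor force.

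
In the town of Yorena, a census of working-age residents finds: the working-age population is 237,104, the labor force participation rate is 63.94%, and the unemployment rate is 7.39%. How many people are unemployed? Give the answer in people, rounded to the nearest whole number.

Labor force = 0.6394 × 237,104 = 151,604.
Unemployed = 0.0739 × 151,604 ≈ 11,204.

About 11,204 are unemployed.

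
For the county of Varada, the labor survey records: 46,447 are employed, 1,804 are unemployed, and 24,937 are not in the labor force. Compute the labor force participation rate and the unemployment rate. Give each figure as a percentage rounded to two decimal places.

Labor force participation rate ≈ 65.93%; unemployment rate ≈ 3.74%.

Labor force = employed + unemployed = 46,447 + 1,804 = 48,251.
Working-age population = 48,251 + 24,937 = 73,188.
Unemployment rate = 1,804 / 48,251 = 3.74%.
Labor force participation rate = 48,251 / 73,188 = 65.93%.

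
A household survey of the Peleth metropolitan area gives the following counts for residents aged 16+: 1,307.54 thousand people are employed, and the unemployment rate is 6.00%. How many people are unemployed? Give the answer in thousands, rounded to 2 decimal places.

About 83.46 thousand are unemployed.

Let U be the number unemployed. The labor force is E + U, and U/(E+U) = 0.0600.
So U = 0.0600 × 1,307.54 / (1 − 0.0600) = 78.4524 / 0.9400 ≈ 83.46 thousand.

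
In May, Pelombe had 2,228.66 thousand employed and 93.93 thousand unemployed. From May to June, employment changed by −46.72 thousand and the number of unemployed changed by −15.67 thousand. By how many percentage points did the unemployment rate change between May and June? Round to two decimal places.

May: labor force = 2,228.66 + 93.93 = 2,322.59; u = 93.93/2,322.59 = 4.04%.
June: labor force = 2,181.94 + 78.26 = 2,260.20; u = 78.26/2,260.20 = 3.46%.
Change = 3.46% − 4.04% = −0.58 pp.

The unemployment rate changed by −0.58 percentage points.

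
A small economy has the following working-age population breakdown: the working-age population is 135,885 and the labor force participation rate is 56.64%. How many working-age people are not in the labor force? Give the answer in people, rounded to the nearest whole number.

Share not in the labor force = 1 − 0.5664 = 0.4336.
Not in labor force = 0.4336 × 135,885 ≈ 58,920.

About 58,920 are not in the labor force.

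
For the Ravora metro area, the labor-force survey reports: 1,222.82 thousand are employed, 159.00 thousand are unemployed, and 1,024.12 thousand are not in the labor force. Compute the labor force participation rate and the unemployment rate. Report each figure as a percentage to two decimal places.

Labor force = employed + unemployed = 1,222.82 + 159.00 = 1,381.82 thousand.
Working-age population = 1,381.82 + 1,024.12 = 2,405.94 thousand.
Unemployment rate = 159.00 / 1,381.82 = 11.51%.
Labor force participation rate = 1,381.82 / 2,405.94 = 57.43%.

Labor force participation rate ≈ 57.43%; unemployment rate ≈ 11.51%.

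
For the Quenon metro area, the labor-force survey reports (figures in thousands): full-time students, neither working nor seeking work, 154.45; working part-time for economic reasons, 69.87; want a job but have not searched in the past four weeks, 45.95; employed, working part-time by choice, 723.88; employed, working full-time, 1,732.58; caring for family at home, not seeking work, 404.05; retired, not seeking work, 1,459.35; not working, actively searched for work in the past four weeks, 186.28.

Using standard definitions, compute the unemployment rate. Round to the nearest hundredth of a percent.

Unemployment rate ≈ 6.87%.

Employed = 69.87 + 723.88 + 1,732.58 = 2,526.33 thousand (anyone who worked, including part-time for economic reasons, counts as employed).
Unemployed = 186.28 thousand.
Labor force = 2,526.33 + 186.28 = 2,712.61 thousand.
Unemployment rate = 186.28 / 2,712.61 = 6.87%.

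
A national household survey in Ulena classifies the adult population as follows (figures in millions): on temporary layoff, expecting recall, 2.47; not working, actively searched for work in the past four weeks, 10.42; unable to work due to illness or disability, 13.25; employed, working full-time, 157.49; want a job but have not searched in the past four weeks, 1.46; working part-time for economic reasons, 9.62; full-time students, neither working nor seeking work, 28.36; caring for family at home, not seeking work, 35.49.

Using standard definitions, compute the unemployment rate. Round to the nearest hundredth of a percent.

Employed = 157.49 + 9.62 = 167.11 million (anyone who worked, including part-time for economic reasons, counts as employed).
Unemployed = 2.47 + 10.42 = 12.89 million (jobless and actively searching, or on temporary layoff).
Labor force = 167.11 + 12.89 = 180.00 million.
Unemployment rate = 12.89 / 180.00 = 7.16%.

Unemployment rate ≈ 7.16%.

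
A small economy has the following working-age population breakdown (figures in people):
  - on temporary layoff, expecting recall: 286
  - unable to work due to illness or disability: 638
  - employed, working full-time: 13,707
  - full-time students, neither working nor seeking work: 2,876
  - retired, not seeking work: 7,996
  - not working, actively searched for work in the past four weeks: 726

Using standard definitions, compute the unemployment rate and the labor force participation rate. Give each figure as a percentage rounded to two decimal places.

Unemployment rate ≈ 6.88%; labor force participation rate ≈ 56.12%.

Employed = 13,707.
Unemployed = 286 + 726 = 1,012 (jobless and actively searching, or on temporary layoff).
Labor force = 13,707 + 1,012 = 14,719.
Not in labor force = 638 + 2,876 + 7,996 = 11,510 (those not working and not actively searching are outside the labor force).
Civilian working-age population = 14,719 + 11,510 = 26,229.
Unemployment rate = 1,012 / 14,719 = 6.88%.
Labor force participation rate = 14,719 / 26,229 = 56.12%.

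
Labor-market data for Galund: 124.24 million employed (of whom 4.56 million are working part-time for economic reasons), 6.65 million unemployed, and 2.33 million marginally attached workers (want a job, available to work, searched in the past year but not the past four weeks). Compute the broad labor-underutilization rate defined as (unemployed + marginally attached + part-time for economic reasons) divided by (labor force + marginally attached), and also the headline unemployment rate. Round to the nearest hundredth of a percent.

Labor force = 124.24 + 6.65 = 130.89 million.
Numerator = 6.65 + 2.33 + 4.56 = 13.54 million.
Denominator = 130.89 + 2.33 = 133.22 million.
Broad rate = 13.54 / 133.22 = 10.16%.
Headline unemployment rate = 6.65 / 130.89 = 5.08%.

Broad underutilization rate ≈ 10.16%; headline unemployment rate ≈ 5.08%.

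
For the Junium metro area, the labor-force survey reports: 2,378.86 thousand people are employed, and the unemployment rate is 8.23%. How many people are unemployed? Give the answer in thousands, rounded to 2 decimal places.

Let U be the number unemployed. The labor force is E + U, and U/(E+U) = 0.0823.
So U = 0.0823 × 2,378.86 / (1 − 0.0823) = 195.7802 / 0.9177 ≈ 213.34 thousand.

About 213.34 thousand are unemployed.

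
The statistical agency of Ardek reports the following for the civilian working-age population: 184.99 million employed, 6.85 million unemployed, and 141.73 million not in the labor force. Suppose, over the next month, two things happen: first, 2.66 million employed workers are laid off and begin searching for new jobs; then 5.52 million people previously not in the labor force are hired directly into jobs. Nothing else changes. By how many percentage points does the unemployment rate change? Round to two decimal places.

The unemployment rate changes by +1.25 percentage points.

Initially, labor force = 184.99 + 6.85 = 191.84 million, so u = 6.85/191.84 = 3.57%.
After the first change, employed falls and unemployed rises by 2.66; labor force unchanged → E = 182.33, U = 9.51, labor force = 191.84 million.
After the second change, employed and labor force both rise by 5.52; unemployed unchanged → E = 187.85, U = 9.51, labor force = 197.36 million.
New unemployment rate = 9.51 / 197.36 = 4.82%.
Change = 4.82% − 3.57% = +1.25 percentage points.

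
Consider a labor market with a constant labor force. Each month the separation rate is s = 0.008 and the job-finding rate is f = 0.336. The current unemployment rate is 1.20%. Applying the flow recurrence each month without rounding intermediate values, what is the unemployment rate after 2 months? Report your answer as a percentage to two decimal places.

Unemployment rate after two months ≈ 1.84%.

With a fixed labor force, u_{t+1} = u_t + s·(1−u_t) − f·u_t = u_t·(1−s−f) + s.
Here 1−s−f = 0.656 and s = 0.008.
u_1 = 0.012000 × 0.656 + 0.008 = 0.015872.
u_2 = 0.015872 × 0.656 + 0.008 = 0.018412.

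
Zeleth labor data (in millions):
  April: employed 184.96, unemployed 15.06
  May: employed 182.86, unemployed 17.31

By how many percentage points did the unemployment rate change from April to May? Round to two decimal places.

The unemployment rate changed by +1.12 percentage points.

April: labor force = 184.96 + 15.06 = 200.02; u = 15.06/200.02 = 7.53%.
May: labor force = 182.86 + 17.31 = 200.17; u = 17.31/200.17 = 8.65%.
Change = 8.65% − 7.53% = +1.12 pp.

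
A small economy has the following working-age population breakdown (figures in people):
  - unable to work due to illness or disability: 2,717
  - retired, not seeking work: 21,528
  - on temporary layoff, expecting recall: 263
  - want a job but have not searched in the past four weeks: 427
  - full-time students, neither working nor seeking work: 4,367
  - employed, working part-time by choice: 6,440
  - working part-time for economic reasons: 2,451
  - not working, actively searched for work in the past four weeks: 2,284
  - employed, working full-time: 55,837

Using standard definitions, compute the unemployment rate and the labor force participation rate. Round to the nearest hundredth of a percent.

Employed = 6,440 + 2,451 + 55,837 = 64,728 (anyone who worked, including part-time for economic reasons, counts as employed).
Unemployed = 263 + 2,284 = 2,547 (jobless and actively searching, or on temporary layoff).
Labor force = 64,728 + 2,547 = 67,275.
Not in labor force = 2,717 + 21,528 + 427 + 4,367 = 29,039 (those not working and not actively searching are outside the labor force — including those who want a job but have given up searching).
Civilian working-age population = 67,275 + 29,039 = 96,314.
Unemployment rate = 2,547 / 67,275 = 3.79%.
Labor force participation rate = 67,275 / 96,314 = 69.85%.

Unemployment rate ≈ 3.79%; labor force participation rate ≈ 69.85%.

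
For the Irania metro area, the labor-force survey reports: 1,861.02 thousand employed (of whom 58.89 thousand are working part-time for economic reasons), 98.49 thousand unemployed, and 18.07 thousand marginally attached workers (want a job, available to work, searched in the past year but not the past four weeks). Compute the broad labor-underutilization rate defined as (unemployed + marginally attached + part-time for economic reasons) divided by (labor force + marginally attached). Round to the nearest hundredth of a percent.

Broad underutilization rate ≈ 8.87%.

Labor force = 1,861.02 + 98.49 = 1,959.51 thousand.
Numerator = 98.49 + 18.07 + 58.89 = 175.45 thousand.
Denominator = 1,959.51 + 18.07 = 1,977.58 thousand.
Broad rate = 175.45 / 1,977.58 = 8.87%.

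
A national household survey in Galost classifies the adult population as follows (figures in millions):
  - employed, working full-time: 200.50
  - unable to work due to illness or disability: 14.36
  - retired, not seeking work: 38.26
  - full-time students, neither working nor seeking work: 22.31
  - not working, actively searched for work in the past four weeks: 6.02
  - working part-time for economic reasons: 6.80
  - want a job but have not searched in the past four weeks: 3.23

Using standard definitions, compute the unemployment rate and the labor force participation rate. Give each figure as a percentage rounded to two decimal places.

Unemployment rate ≈ 2.82%; labor force participation rate ≈ 73.19%.

Employed = 200.50 + 6.80 = 207.30 million (anyone who worked, including part-time for economic reasons, counts as employed).
Unemployed = 6.02 million.
Labor force = 207.30 + 6.02 = 213.32 million.
Not in labor force = 14.36 + 38.26 + 22.31 + 3.23 = 78.16 million (those not working and not actively searching are outside the labor force — including those who want a job but have given up searching).
Civilian working-age population = 213.32 + 78.16 = 291.48 million.
Unemployment rate = 6.02 / 213.32 = 2.82%.
Labor force participation rate = 213.32 / 291.48 = 73.19%.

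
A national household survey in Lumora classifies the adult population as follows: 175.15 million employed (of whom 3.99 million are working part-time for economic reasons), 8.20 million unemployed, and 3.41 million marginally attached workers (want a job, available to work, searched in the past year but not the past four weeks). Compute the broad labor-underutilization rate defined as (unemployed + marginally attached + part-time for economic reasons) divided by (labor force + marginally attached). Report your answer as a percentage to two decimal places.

Broad underutilization rate ≈ 8.35%.

Labor force = 175.15 + 8.20 = 183.35 million.
Numerator = 8.20 + 3.41 + 3.99 = 15.60 million.
Denominator = 183.35 + 3.41 = 186.76 million.
Broad rate = 15.60 / 186.76 = 8.35%.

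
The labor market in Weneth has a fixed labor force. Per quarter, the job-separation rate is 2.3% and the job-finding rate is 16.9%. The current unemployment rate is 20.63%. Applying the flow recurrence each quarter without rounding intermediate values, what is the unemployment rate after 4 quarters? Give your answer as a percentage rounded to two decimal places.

With a fixed labor force, u_{t+1} = u_t + s·(1−u_t) − f·u_t = u_t·(1−s−f) + s.
Here 1−s−f = 0.808 and s = 0.023.
u_1 = 0.206300 × 0.808 + 0.023 = 0.189690.
u_2 = 0.189690 × 0.808 + 0.023 = 0.176270.
u_3 = 0.176270 × 0.808 + 0.023 = 0.165426.
u_4 = 0.165426 × 0.808 + 0.023 = 0.156664.

Unemployment rate after four quarters ≈ 15.67%.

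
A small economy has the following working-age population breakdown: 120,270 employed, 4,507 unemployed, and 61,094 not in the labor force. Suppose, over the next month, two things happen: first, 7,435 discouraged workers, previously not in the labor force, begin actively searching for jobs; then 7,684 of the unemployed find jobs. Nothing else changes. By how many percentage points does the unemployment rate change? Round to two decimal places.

The unemployment rate changes by −0.39 percentage points.

Initially, labor force = 120,270 + 4,507 = 124,777, so u = 4,507/124,777 = 3.61%.
After the first change, unemployed and labor force both rise by 7,435 → E = 120,270, U = 11,942, labor force = 132,212.
After the second change, unemployed falls and employed rises by 7,684; labor force unchanged → E = 127,954, U = 4,258, labor force = 132,212.
New unemployment rate = 4,258 / 132,212 = 3.22%.
Change = 3.22% − 3.61% = −0.39 percentage points.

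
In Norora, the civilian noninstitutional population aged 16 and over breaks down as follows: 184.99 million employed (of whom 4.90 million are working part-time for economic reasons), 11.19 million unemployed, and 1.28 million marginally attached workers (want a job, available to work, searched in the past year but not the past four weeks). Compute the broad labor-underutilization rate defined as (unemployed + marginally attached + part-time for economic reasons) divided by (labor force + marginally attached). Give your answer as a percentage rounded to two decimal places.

Labor force = 184.99 + 11.19 = 196.18 million.
Numerator = 11.19 + 1.28 + 4.90 = 17.37 million.
Denominator = 196.18 + 1.28 = 197.46 million.
Broad rate = 17.37 / 197.46 = 8.80%.

Broad underutilization rate ≈ 8.80%.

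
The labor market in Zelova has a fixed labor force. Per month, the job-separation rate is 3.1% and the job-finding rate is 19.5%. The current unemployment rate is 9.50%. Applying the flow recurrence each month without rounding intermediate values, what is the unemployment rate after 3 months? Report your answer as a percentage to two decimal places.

Unemployment rate after three months ≈ 11.76%.

With a fixed labor force, u_{t+1} = u_t + s·(1−u_t) − f·u_t = u_t·(1−s−f) + s.
Here 1−s−f = 0.774 and s = 0.031.
u_1 = 0.095000 × 0.774 + 0.031 = 0.104530.
u_2 = 0.104530 × 0.774 + 0.031 = 0.111906.
u_3 = 0.111906 × 0.774 + 0.031 = 0.117615.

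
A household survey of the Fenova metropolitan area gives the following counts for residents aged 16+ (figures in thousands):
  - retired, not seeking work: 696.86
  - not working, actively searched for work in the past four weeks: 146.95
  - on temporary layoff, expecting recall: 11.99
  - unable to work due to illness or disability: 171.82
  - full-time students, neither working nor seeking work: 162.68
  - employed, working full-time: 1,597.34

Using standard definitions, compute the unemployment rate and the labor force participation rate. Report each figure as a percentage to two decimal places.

Employed = 1,597.34 thousand.
Unemployed = 146.95 + 11.99 = 158.94 thousand (jobless and actively searching, or on temporary layoff).
Labor force = 1,597.34 + 158.94 = 1,756.28 thousand.
Not in labor force = 696.86 + 171.82 + 162.68 = 1,031.36 thousand (those not working and not actively searching are outside the labor force).
Civilian working-age population = 1,756.28 + 1,031.36 = 2,787.64 thousand.
Unemployment rate = 158.94 / 1,756.28 = 9.05%.
Labor force participation rate = 1,756.28 / 2,787.64 = 63.00%.

Unemployment rate ≈ 9.05%; labor force participation rate ≈ 63.00%.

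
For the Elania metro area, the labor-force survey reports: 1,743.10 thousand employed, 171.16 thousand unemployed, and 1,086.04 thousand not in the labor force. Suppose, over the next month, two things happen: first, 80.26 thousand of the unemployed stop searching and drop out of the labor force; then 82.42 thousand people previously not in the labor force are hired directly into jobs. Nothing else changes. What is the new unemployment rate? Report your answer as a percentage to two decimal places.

New unemployment rate ≈ 4.74%.

Initially, labor force = 1,743.10 + 171.16 = 1,914.26 thousand, so u = 171.16/1,914.26 = 8.94%.
After the first change, unemployed and labor force both fall by 80.26 → E = 1,743.10, U = 90.90, labor force = 1,834.00 thousand.
After the second change, employed and labor force both rise by 82.42; unemployed unchanged → E = 1,825.52, U = 90.90, labor force = 1,916.42 thousand.
New unemployment rate = 90.90 / 1,916.42 = 4.74%.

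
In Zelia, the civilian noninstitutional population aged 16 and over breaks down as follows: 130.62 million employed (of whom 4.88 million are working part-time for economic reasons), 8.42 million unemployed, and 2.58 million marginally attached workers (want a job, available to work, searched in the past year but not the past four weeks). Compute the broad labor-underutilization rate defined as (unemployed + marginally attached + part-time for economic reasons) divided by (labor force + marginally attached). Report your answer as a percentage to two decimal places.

Broad underutilization rate ≈ 11.21%.

Labor force = 130.62 + 8.42 = 139.04 million.
Numerator = 8.42 + 2.58 + 4.88 = 15.88 million.
Denominator = 139.04 + 2.58 = 141.62 million.
Broad rate = 15.88 / 141.62 = 11.21%.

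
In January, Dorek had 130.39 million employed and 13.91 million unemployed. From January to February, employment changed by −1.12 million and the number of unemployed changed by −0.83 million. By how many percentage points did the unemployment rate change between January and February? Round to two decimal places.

January: labor force = 130.39 + 13.91 = 144.30; u = 13.91/144.30 = 9.64%.
February: labor force = 129.27 + 13.08 = 142.35; u = 13.08/142.35 = 9.19%.
Change = 9.19% − 9.64% = −0.45 pp.

The unemployment rate changed by −0.45 percentage points.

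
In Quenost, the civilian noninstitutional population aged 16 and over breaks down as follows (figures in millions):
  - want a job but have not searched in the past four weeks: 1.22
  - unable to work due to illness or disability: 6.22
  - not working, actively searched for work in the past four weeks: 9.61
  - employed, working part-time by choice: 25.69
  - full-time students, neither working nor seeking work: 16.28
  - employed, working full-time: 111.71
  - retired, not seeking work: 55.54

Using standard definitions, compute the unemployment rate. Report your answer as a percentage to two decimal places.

Unemployment rate ≈ 6.54%.

Employed = 25.69 + 111.71 = 137.40 million.
Unemployed = 9.61 million.
Labor force = 137.40 + 9.61 = 147.01 million.
Unemployment rate = 9.61 / 147.01 = 6.54%.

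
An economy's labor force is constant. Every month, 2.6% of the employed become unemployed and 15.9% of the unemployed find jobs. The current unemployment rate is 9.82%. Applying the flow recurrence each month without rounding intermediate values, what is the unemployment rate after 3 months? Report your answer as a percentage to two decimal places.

Unemployment rate after three months ≈ 11.76%.

With a fixed labor force, u_{t+1} = u_t + s·(1−u_t) − f·u_t = u_t·(1−s−f) + s.
Here 1−s−f = 0.815 and s = 0.026.
u_1 = 0.098200 × 0.815 + 0.026 = 0.106033.
u_2 = 0.106033 × 0.815 + 0.026 = 0.112417.
u_3 = 0.112417 × 0.815 + 0.026 = 0.117620.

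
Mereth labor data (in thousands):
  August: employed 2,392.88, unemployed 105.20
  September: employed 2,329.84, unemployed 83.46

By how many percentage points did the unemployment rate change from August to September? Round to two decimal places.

August: labor force = 2,392.88 + 105.20 = 2,498.08; u = 105.20/2,498.08 = 4.21%.
September: labor force = 2,329.84 + 83.46 = 2,413.30; u = 83.46/2,413.30 = 3.46%.
Change = 3.46% − 4.21% = −0.75 pp.

The unemployment rate changed by −0.75 percentage points.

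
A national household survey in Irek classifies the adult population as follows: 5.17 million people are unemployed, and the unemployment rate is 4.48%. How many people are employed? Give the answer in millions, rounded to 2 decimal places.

About 110.23 million are employed.

Labor force = U / u = 5.17 / 0.0448 ≈ 115.40 million.
Employed = labor force − unemployed = 115.40 − 5.17 = 110.23 million.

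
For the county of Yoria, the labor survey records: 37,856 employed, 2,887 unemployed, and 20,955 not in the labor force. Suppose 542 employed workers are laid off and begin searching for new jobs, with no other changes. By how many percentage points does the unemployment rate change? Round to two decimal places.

The unemployment rate changes by +1.33 percentage points.

Initially, labor force = 37,856 + 2,887 = 40,743, so u = 2,887/40,743 = 7.09%.
After the change, employed falls and unemployed rises by 542; labor force unchanged → E = 37,314, U = 3,429, labor force = 40,743.
New unemployment rate = 3,429 / 40,743 = 8.42%.
Change = 8.42% − 7.09% = +1.33 percentage points.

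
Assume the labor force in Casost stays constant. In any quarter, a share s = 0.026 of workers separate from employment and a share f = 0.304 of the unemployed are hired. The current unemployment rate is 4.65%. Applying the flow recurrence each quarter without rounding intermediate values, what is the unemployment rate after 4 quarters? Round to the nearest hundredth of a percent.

With a fixed labor force, u_{t+1} = u_t + s·(1−u_t) − f·u_t = u_t·(1−s−f) + s.
Here 1−s−f = 0.670 and s = 0.026.
u_1 = 0.046500 × 0.670 + 0.026 = 0.057155.
u_2 = 0.057155 × 0.670 + 0.026 = 0.064294.
u_3 = 0.064294 × 0.670 + 0.026 = 0.069077.
u_4 = 0.069077 × 0.670 + 0.026 = 0.072282.

Unemployment rate after four quarters ≈ 7.23%.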